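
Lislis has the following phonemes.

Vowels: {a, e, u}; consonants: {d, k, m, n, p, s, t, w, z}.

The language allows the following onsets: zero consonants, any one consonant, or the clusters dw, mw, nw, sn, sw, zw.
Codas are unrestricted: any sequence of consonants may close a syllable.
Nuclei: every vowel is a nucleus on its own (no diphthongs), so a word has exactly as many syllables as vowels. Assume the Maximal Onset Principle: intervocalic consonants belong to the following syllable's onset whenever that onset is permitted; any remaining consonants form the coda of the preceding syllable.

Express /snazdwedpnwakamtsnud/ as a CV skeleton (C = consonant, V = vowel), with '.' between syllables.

CCVC.CCVCC.CCV.CVCC.CCVC

The vowels are a, e, a, a, u — 5 nuclei, so 5 syllables.
/a…e/ gap (V1→V2): cluster /zdw/ — the longest permitted-onset suffix is /dw/; onset = /dw/, preceding coda = /z/.
/e…a/ gap (V2→V3): cluster /dpnw/ — the longest permitted-onset suffix is /nw/; onset = /nw/, preceding coda = /dp/.
/a…a/ gap (V3→V4): just /k/ — single C goes to the following onset.
/a…u/ gap (V4→V5): /mtsn/ — longest licit onset from the right is /sn/, leaving /mt/ as coda.
Putting it together: snaz.dwedp.nwa.kamt.snud.
Mapping each syllable to C/V: /snaz/ → CCVC, /dwedp/ → CCVCC, /nwa/ → CCV, /kamt/ → CVCC, /snud/ → CCVC.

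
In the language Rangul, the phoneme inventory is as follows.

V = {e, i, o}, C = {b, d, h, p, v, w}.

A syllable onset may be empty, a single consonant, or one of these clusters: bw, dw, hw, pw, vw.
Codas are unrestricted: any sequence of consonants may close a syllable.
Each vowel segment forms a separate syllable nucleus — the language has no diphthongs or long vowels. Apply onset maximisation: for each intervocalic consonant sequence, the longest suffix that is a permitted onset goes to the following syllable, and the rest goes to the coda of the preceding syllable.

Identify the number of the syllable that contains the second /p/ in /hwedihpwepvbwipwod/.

3

The vowels are e, i, e, i, o — 5 nuclei, so 5 syllables.
σ1/σ2 boundary: just /d/ — single C goes to the following onset.
σ2/σ3 boundary: /hpw/ splits as /h/ + /pw/ (/pw/ is the longest suffix that is a licit onset).
σ3/σ4 boundary: /pvbw/ splits as /pv/ + /bw/ (/bw/ is the longest suffix that is a licit onset).
σ4/σ5 boundary: /pw/ is a licit onset in full, so it all attaches to the next syllable.
So the parse is hwe.dih.pwepv.bwi.pwod.
The second /p/ is in the coda of syllable 3 (/pwepv/).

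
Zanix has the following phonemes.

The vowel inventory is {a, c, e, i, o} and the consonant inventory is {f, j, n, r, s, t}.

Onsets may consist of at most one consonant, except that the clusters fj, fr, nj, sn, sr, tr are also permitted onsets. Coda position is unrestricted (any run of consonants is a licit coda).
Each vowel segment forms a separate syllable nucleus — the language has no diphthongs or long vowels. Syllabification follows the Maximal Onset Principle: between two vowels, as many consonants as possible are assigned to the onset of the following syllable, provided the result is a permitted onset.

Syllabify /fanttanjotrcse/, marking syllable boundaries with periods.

fant.ta.njo.trc.se

The vowels are a, a, o, c, e — 5 nuclei, so 5 syllables.
Between /a/ (V1) and /a/ (V2): /ntt/ — longest licit onset from the right is /t/, leaving /nt/ as coda.
Between /a/ (V2) and /o/ (V3): /nj/ — entire cluster is a permitted onset → onset /nj/, coda ∅.
Between /o/ (V3) and /c/ (V4): /tr/ is a licit onset in full, so it all attaches to the next syllable.
Between /c/ (V4) and /e/ (V5): /s/ is a single consonant, so it becomes the next onset.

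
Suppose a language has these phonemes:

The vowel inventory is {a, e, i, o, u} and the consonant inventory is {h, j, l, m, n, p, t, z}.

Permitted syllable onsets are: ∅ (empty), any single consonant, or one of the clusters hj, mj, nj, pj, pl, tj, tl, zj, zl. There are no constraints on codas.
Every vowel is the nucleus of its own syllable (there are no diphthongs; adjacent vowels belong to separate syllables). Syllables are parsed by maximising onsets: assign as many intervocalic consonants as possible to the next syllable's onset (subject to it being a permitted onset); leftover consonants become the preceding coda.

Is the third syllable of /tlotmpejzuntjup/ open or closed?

closed

Nuclei (vowels): o, e, u, u → 4 syllables.
/o…e/ gap (V1→V2): /tmp/; trying suffixes from longest down, /p/ is the first permitted one, so coda /tm/ | onset /p/.
/e…u/ gap (V2→V3): /jz/; trying suffixes from longest down, /z/ is the first permitted one, so coda /j/ | onset /z/.
/u…u/ gap (V3→V4): /ntj/ — longest licit onset from the right is /tj/, leaving /n/ as coda.
Syllabification: tlotm.pej.zun.tjup.
Syllable 3 is /zun/ with coda /n/, so it is closed.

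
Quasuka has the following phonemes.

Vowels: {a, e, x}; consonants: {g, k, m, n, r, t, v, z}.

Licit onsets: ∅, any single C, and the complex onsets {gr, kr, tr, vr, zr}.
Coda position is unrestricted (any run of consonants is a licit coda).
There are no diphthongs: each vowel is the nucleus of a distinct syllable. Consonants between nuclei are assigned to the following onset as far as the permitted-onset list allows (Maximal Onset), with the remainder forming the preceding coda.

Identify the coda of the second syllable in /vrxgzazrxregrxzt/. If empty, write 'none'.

none

The vowels are x, a, x, e, x — 5 nuclei, so 5 syllables.
V1 /x/ – V2 /a/: /gz/; trying suffixes from longest down, /z/ is the first permitted one, so coda /g/ | onset /z/.
V2 /a/ – V3 /x/: cluster /zr/ — /zr/ is itself a permitted onset, so the whole cluster goes right; preceding coda = ∅.
V3 /x/ – V4 /e/: just /r/ — single C goes to the following onset.
V4 /e/ – V5 /x/: /gr/ — entire cluster is a permitted onset → onset /gr/, coda ∅.
Putting it together: vrxg.za.zrx.re.grxzt.
Syllable 2 is /za/: onset /z/, nucleus /a/, coda ∅.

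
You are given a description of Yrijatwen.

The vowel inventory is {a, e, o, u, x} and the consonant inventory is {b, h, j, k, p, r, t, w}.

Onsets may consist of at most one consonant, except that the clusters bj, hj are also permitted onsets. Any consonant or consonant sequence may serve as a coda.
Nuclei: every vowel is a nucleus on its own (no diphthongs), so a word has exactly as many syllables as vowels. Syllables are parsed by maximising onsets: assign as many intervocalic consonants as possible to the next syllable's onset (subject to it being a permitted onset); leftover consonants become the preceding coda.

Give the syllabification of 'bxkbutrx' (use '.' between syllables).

bxk.but.rx

The vowels are x, u, x — 3 nuclei, so 3 syllables.
σ1/σ2 boundary: /kb/ splits as /k/ + /b/ (/b/ is the longest suffix that is a licit onset).
σ2/σ3 boundary: /tr/ splits as /t/ + /r/ (/r/ is the longest suffix that is a licit onset).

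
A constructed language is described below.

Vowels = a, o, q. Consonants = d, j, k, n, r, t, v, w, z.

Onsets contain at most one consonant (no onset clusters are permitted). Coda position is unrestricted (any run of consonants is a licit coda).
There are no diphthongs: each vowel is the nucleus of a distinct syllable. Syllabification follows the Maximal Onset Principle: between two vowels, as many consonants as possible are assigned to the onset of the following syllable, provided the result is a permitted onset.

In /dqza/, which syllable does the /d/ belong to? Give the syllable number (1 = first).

1

The vowels are q, a — 2 nuclei, so 2 syllables.
/q…a/ gap (V1→V2): /z/ → onset of the next syllable (single consonants are always licit onsets).
Putting it together: dq.za.
The /d/ is in the onset of syllable 1 (/dq/).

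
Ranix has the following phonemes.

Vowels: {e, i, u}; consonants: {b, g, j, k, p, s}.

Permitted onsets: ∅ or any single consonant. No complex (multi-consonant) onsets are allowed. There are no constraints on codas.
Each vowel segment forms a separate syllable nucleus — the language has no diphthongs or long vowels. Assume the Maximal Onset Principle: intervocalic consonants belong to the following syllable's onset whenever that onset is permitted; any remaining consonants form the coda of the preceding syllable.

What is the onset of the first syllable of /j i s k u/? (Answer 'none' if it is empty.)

j

Nuclei (vowels): i, u → 2 syllables.
V1 /i/ – V2 /u/: /sk/ splits as /s/ + /k/ (/k/ is the longest suffix that is a licit onset).
Syllabification: jis.ku.
Syllable 1 is /jis/: onset /j/, nucleus /i/, coda /s/.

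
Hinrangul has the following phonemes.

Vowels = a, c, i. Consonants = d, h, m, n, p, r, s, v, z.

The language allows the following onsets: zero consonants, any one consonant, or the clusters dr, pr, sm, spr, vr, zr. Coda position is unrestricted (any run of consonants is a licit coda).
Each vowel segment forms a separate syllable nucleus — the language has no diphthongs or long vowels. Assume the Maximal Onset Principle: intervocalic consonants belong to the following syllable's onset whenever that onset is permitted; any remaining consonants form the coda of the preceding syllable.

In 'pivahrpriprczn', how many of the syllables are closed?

2

Vowels present: i, a, i, c; each is a nucleus, giving 4 syllables.
V1 /i/ – V2 /a/: /v/ → onset of the next syllable (single consonants are always licit onsets).
V2 /a/ – V3 /i/: cluster /hrpr/ — the longest permitted-onset suffix is /pr/; onset = /pr/, preceding coda = /hr/.
V3 /i/ – V4 /c/: /pr/ is a licit onset in full, so it all attaches to the next syllable.
So the parse is pi.vahr.pri.prczn.
Classifying each syllable: /pi/ (open), /vahr/ (closed), /pri/ (open), /prczn/ (closed).
Closed syllables: 2.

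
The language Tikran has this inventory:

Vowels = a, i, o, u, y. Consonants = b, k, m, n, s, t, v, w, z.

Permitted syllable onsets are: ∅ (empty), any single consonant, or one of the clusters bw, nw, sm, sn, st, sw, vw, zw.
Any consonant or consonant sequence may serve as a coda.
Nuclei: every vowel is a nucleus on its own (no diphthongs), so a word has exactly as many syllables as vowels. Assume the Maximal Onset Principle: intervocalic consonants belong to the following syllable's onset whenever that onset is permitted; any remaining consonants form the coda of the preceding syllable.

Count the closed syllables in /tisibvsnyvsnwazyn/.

Vowels present: i, i, y, a, y; each is a nucleus, giving 5 syllables.
V1 /i/ – V2 /i/: /s/ → onset of the next syllable (single consonants are always licit onsets).
V2 /i/ – V3 /y/: /bvsn/ splits as /bv/ + /sn/ (/sn/ is the longest suffix that is a licit onset).
V3 /y/ – V4 /a/: /vsnw/ splits as /vs/ + /nw/ (/nw/ is the longest suffix that is a licit onset).
V4 /a/ – V5 /y/: /z/ → onset of the next syllable (single consonants are always licit onsets).
So the parse is ti.sibv.snyvs.nwa.zyn.
Classifying each syllable: /ti/ (open), /sibv/ (closed), /snyvs/ (closed), /nwa/ (open), /zyn/ (closed).
Closed syllables: 3.

3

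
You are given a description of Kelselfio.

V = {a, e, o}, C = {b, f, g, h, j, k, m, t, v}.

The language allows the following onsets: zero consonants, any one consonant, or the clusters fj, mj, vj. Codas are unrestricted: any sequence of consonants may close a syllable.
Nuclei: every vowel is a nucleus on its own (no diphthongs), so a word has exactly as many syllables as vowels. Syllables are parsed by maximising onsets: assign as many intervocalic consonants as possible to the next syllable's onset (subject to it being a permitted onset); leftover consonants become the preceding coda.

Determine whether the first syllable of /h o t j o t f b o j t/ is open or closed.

Vowels present: o, o, o; each is a nucleus, giving 3 syllables.
Between /o/ (V1) and /o/ (V2): /tj/; trying suffixes from longest down, /j/ is the first permitted one, so coda /t/ | onset /j/.
Between /o/ (V2) and /o/ (V3): /tfb/; trying suffixes from longest down, /b/ is the first permitted one, so coda /tf/ | onset /b/.
Putting it together: hot.jotf.bojt.
Syllable 1 is /hot/ with coda /t/, so it is closed.

closed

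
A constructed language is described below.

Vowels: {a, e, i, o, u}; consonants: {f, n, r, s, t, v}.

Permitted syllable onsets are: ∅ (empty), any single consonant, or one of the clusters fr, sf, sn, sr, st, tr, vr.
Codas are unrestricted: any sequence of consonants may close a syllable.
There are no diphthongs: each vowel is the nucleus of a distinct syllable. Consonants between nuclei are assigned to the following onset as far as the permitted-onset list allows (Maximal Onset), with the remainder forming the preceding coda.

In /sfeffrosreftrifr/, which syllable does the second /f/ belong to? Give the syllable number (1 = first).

1

The vowels are e, o, e, i — 4 nuclei, so 4 syllables.
σ1/σ2 boundary: /ffr/ splits as /f/ + /fr/ (/fr/ is the longest suffix that is a licit onset).
σ2/σ3 boundary: cluster /sr/ — /sr/ is itself a permitted onset, so the whole cluster goes right; preceding coda = ∅.
σ3/σ4 boundary: cluster /ftr/ — the longest permitted-onset suffix is /tr/; onset = /tr/, preceding coda = /f/.
So the parse is sfef.fro.sref.trifr.
The second /f/ is in the coda of syllable 1 (/sfef/).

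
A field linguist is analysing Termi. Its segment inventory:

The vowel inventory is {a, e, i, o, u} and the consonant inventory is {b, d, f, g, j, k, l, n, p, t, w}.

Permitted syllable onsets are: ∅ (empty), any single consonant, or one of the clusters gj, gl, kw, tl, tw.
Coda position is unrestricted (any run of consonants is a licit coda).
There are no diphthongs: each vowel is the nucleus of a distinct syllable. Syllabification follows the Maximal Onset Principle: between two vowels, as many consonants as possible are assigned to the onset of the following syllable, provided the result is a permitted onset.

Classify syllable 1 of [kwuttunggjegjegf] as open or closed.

closed

Vowels present: u, u, e, e; each is a nucleus, giving 4 syllables.
σ1/σ2 boundary: cluster /tt/ — the longest permitted-onset suffix is /t/; onset = /t/, preceding coda = /t/.
σ2/σ3 boundary: /nggj/; trying suffixes from longest down, /gj/ is the first permitted one, so coda /ng/ | onset /gj/.
σ3/σ4 boundary: /gj/ is a licit onset in full, so it all attaches to the next syllable.
So the parse is kwut.tung.gje.gjegf.
Syllable 1 is /kwut/ with coda /t/, so it is closed.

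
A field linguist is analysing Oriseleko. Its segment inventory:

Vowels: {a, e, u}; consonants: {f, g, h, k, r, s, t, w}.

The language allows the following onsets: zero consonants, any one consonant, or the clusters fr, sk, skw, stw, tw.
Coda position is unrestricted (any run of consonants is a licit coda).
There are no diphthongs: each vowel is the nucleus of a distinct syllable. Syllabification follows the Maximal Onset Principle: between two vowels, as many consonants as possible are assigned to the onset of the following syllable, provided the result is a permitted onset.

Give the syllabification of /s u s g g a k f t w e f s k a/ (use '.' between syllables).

Nuclei (vowels): u, a, e, a → 4 syllables.
V1 /u/ – V2 /a/: /sgg/ splits as /sg/ + /g/ (/g/ is the longest suffix that is a licit onset).
V2 /a/ – V3 /e/: /kftw/ splits as /kf/ + /tw/ (/tw/ is the longest suffix that is a licit onset).
V3 /e/ – V4 /a/: /fsk/ splits as /f/ + /sk/ (/sk/ is the longest suffix that is a licit onset).

susg.gakf.twef.ska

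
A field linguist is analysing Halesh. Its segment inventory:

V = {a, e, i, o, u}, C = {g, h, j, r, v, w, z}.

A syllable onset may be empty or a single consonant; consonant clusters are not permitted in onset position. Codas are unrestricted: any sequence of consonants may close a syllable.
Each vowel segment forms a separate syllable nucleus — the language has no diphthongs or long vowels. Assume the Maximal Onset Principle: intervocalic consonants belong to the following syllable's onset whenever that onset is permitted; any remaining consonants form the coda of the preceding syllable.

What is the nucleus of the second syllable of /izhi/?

The vowels are i, i — 2 nuclei, so 2 syllables.
The second nucleus (vowel 2 from the left) is /i/.

i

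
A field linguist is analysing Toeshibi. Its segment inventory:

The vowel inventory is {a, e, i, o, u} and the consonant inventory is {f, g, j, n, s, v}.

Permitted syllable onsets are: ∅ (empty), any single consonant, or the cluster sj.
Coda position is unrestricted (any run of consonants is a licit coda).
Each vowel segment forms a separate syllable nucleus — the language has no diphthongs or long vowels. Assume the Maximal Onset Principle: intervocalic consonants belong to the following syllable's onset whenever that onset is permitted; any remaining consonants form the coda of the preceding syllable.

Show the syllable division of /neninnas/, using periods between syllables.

Vowels present: e, i, a; each is a nucleus, giving 3 syllables.
V1 /e/ – V2 /i/: /n/ → onset of the next syllable (single consonants are always licit onsets).
V2 /i/ – V3 /a/: /nn/ splits as /n/ + /n/ (/n/ is the longest suffix that is a licit onset).

ne.nin.nas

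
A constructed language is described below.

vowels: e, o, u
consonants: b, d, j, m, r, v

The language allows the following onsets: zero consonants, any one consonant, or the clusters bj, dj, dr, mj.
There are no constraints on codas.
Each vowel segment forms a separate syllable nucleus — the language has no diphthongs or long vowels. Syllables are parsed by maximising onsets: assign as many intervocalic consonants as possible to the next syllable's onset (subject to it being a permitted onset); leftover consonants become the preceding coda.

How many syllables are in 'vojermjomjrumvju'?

5

Nuclei (vowels): o, e, o, u, u → 5 syllables.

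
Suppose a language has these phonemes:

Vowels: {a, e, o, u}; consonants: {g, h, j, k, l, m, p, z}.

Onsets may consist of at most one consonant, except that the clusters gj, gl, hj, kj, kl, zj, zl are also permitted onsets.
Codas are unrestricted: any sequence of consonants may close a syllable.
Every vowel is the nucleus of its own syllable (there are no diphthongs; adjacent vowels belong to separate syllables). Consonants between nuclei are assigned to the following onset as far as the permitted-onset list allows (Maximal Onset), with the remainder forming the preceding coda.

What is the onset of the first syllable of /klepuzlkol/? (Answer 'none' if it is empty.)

Vowels present: e, u, o; each is a nucleus, giving 3 syllables.
V1 /e/ – V2 /u/: /p/ is a single consonant, so it becomes the next onset.
V2 /u/ – V3 /o/: cluster /zlk/ — the longest permitted-onset suffix is /k/; onset = /k/, preceding coda = /zl/.
Result: kle.puzl.kol.
Syllable 1 is /kle/: onset /kl/, nucleus /e/, coda ∅.

kl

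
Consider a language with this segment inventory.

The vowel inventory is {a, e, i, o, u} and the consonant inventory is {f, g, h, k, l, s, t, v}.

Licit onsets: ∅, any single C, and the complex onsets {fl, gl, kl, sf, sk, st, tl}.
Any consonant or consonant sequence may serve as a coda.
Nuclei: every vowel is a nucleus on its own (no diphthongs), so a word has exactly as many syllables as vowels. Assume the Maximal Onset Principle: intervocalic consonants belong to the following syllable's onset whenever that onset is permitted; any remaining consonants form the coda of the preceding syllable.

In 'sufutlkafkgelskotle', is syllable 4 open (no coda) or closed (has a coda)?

closed

The vowels are u, u, a, e, o, e — 6 nuclei, so 6 syllables.
/u…u/ gap (V1→V2): /f/ → onset of the next syllable (single consonants are always licit onsets).
/u…a/ gap (V2→V3): /tlk/ — longest licit onset from the right is /k/, leaving /tl/ as coda.
/a…e/ gap (V3→V4): cluster /fkg/ — the longest permitted-onset suffix is /g/; onset = /g/, preceding coda = /fk/.
/e…o/ gap (V4→V5): /lsk/ splits as /l/ + /sk/ (/sk/ is the longest suffix that is a licit onset).
/o…e/ gap (V5→V6): /tl/ — entire cluster is a permitted onset → onset /tl/, coda ∅.
Syllabification: su.futl.kafk.gel.sko.tle.
Syllable 4 is /gel/ with coda /l/, so it is closed.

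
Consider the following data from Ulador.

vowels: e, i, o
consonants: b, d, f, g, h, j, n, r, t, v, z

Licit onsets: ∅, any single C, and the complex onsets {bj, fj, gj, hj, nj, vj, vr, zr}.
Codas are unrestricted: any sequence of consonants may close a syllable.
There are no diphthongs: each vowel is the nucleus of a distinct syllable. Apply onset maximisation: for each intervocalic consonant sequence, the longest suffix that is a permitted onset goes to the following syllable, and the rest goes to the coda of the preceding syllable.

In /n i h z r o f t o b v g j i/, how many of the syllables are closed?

Vowels present: i, o, o, i; each is a nucleus, giving 4 syllables.
/i…o/ gap (V1→V2): /hzr/; trying suffixes from longest down, /zr/ is the first permitted one, so coda /h/ | onset /zr/.
/o…o/ gap (V2→V3): cluster /ft/ — the longest permitted-onset suffix is /t/; onset = /t/, preceding coda = /f/.
/o…i/ gap (V3→V4): cluster /bvgj/ — the longest permitted-onset suffix is /gj/; onset = /gj/, preceding coda = /bv/.
Result: nih.zrof.tobv.gji.
Classifying each syllable: /nih/ (closed), /zrof/ (closed), /tobv/ (closed), /gji/ (open).
Closed syllables: 3.

3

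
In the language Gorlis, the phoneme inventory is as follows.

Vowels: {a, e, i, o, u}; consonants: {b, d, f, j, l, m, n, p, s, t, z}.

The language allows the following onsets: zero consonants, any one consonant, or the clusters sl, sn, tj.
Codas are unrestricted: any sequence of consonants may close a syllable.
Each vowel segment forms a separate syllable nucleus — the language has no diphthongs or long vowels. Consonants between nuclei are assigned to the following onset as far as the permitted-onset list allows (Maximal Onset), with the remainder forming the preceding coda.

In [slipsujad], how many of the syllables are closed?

Nuclei (vowels): i, u, a → 3 syllables.
V1 /i/ – V2 /u/: /ps/; trying suffixes from longest down, /s/ is the first permitted one, so coda /p/ | onset /s/.
V2 /u/ – V3 /a/: /j/ is a single consonant, so it becomes the next onset.
Result: slip.su.jad.
Classifying each syllable: /slip/ (closed), /su/ (open), /jad/ (closed).
Closed syllables: 2.

2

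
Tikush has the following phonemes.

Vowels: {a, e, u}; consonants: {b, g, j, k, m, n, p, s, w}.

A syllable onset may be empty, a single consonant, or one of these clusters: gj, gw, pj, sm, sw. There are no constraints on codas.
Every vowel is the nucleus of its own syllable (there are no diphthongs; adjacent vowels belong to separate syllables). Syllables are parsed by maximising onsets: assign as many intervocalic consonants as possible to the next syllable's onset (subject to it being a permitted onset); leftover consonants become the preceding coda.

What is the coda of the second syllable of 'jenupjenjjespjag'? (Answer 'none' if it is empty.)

none

Nuclei (vowels): e, u, e, e, a → 5 syllables.
σ1/σ2 boundary: just /n/ — single C goes to the following onset.
σ2/σ3 boundary: cluster /pj/ — /pj/ is itself a permitted onset, so the whole cluster goes right; preceding coda = ∅.
σ3/σ4 boundary: /njj/ — longest licit onset from the right is /j/, leaving /nj/ as coda.
σ4/σ5 boundary: cluster /spj/ — the longest permitted-onset suffix is /pj/; onset = /pj/, preceding coda = /s/.
Putting it together: je.nu.pjenj.jes.pjag.
Syllable 2 is /nu/: onset /n/, nucleus /u/, coda ∅.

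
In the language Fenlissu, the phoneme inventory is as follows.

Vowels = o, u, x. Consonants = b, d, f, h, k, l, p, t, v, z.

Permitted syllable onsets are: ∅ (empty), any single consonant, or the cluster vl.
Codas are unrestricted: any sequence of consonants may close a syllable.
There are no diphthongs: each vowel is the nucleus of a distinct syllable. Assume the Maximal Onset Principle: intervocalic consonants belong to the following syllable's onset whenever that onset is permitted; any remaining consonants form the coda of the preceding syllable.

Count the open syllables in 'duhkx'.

The vowels are u, x — 2 nuclei, so 2 syllables.
σ1/σ2 boundary: /hk/ splits as /h/ + /k/ (/k/ is the longest suffix that is a licit onset).
Result: duh.kx.
Classifying each syllable: /duh/ (closed), /kx/ (open).
Open syllables: 1.

1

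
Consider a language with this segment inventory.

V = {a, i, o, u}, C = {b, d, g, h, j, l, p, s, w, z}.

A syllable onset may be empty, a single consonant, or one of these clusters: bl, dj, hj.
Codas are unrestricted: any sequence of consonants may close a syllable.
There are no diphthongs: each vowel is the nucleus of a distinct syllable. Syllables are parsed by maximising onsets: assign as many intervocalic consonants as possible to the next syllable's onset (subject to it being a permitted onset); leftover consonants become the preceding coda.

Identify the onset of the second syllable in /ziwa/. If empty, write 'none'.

Nuclei (vowels): i, a → 2 syllables.
/i…a/ gap (V1→V2): /w/ is a single consonant, so it becomes the next onset.
Putting it together: zi.wa.
Syllable 2 is /wa/: onset /w/, nucleus /a/, coda ∅.

w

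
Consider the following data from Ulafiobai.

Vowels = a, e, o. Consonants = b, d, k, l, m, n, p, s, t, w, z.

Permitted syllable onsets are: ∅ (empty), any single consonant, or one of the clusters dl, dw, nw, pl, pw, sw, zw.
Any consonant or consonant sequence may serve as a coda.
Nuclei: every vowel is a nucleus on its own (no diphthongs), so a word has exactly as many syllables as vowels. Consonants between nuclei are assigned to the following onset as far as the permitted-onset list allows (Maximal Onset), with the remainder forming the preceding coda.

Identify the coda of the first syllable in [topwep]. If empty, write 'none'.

The vowels are o, e — 2 nuclei, so 2 syllables.
/o…e/ gap (V1→V2): cluster /pw/ — /pw/ is itself a permitted onset, so the whole cluster goes right; preceding coda = ∅.
Syllabification: to.pwep.
Syllable 1 is /to/: onset /t/, nucleus /o/, coda ∅.

none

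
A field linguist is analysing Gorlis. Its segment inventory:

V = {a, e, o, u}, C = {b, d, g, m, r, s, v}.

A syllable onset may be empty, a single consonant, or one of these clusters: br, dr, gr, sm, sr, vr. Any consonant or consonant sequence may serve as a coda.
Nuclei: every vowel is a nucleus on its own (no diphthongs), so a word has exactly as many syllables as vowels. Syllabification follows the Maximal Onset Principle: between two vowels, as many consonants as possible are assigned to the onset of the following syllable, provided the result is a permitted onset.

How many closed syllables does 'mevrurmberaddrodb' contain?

3

Nuclei (vowels): e, u, e, a, o → 5 syllables.
V1 /e/ – V2 /u/: /vr/ — entire cluster is a permitted onset → onset /vr/, coda ∅.
V2 /u/ – V3 /e/: /rmb/; trying suffixes from longest down, /b/ is the first permitted one, so coda /rm/ | onset /b/.
V3 /e/ – V4 /a/: /r/ is a single consonant, so it becomes the next onset.
V4 /a/ – V5 /o/: /ddr/ splits as /d/ + /dr/ (/dr/ is the longest suffix that is a licit onset).
Syllabification: me.vrurm.be.rad.drodb.
Classifying each syllable: /me/ (open), /vrurm/ (closed), /be/ (open), /rad/ (closed), /drodb/ (closed).
Closed syllables: 3.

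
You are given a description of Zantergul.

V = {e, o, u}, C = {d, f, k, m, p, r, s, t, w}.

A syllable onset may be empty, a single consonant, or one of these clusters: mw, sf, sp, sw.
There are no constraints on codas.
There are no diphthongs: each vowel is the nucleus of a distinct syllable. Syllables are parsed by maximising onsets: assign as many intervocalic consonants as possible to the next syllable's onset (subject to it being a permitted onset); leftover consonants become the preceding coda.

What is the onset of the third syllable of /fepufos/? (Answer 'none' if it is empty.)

f

The vowels are e, u, o — 3 nuclei, so 3 syllables.
σ1/σ2 boundary: just /p/ — single C goes to the following onset.
σ2/σ3 boundary: /f/ is a single consonant, so it becomes the next onset.
Syllabification: fe.pu.fos.
Syllable 3 is /fos/: onset /f/, nucleus /o/, coda /s/.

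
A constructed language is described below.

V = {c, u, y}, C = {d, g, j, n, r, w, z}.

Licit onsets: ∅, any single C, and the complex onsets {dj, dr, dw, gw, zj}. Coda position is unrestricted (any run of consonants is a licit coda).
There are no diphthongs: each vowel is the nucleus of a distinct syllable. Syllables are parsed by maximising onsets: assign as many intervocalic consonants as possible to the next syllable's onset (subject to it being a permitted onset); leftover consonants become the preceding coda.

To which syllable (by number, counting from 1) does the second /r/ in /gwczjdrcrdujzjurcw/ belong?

Nuclei (vowels): c, c, u, u, c → 5 syllables.
Between /c/ (V1) and /c/ (V2): cluster /zjdr/ — the longest permitted-onset suffix is /dr/; onset = /dr/, preceding coda = /zj/.
Between /c/ (V2) and /u/ (V3): /rd/ splits as /r/ + /d/ (/d/ is the longest suffix that is a licit onset).
Between /u/ (V3) and /u/ (V4): /jzj/ splits as /j/ + /zj/ (/zj/ is the longest suffix that is a licit onset).
Between /u/ (V4) and /c/ (V5): /r/ is a single consonant, so it becomes the next onset.
Putting it together: gwczj.drcr.duj.zju.rcw.
The second /r/ is in the coda of syllable 2 (/drcr/).

2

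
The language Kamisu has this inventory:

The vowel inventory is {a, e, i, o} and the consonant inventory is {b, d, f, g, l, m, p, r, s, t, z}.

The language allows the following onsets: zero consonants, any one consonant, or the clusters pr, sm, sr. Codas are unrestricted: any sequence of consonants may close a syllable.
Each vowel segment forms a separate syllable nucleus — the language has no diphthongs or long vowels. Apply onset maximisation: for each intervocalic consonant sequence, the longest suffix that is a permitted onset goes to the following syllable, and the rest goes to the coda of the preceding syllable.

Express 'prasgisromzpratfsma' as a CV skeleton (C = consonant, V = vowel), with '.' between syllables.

CCVC.CV.CCVCC.CCVCC.CCV

Vowels present: a, i, o, a, a; each is a nucleus, giving 5 syllables.
Between /a/ (V1) and /i/ (V2): /sg/; trying suffixes from longest down, /g/ is the first permitted one, so coda /s/ | onset /g/.
Between /i/ (V2) and /o/ (V3): /sr/ — entire cluster is a permitted onset → onset /sr/, coda ∅.
Between /o/ (V3) and /a/ (V4): /mzpr/; trying suffixes from longest down, /pr/ is the first permitted one, so coda /mz/ | onset /pr/.
Between /a/ (V4) and /a/ (V5): cluster /tfsm/ — the longest permitted-onset suffix is /sm/; onset = /sm/, preceding coda = /tf/.
Syllabification: pras.gi.sromz.pratf.sma.
Mapping each syllable to C/V: /pras/ → CCVC, /gi/ → CV, /sromz/ → CCVCC, /pratf/ → CCVCC, /sma/ → CCV.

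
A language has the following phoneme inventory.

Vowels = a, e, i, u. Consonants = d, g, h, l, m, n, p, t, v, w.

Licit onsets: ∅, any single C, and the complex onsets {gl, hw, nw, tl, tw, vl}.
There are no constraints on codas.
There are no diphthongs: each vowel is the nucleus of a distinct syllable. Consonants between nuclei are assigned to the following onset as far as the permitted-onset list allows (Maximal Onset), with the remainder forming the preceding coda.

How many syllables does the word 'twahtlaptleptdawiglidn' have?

6

Vowels present: a, a, e, a, i, i; each is a nucleus, giving 6 syllables.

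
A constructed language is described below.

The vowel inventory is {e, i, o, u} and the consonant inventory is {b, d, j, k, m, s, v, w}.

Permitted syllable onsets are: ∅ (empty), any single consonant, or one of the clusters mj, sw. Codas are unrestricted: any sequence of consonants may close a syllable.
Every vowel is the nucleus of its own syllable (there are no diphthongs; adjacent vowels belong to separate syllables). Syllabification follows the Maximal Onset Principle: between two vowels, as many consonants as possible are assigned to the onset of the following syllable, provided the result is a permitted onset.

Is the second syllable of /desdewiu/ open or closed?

open

The vowels are e, e, i, u — 4 nuclei, so 4 syllables.
σ1/σ2 boundary: cluster /sd/ — the longest permitted-onset suffix is /d/; onset = /d/, preceding coda = /s/.
σ2/σ3 boundary: just /w/ — single C goes to the following onset.
σ3/σ4 boundary: no consonants, so the boundary falls immediately after /i/.
Result: des.de.wi.u.
Syllable 2 is /de/; it ends in its nucleus with no coda, so it is open.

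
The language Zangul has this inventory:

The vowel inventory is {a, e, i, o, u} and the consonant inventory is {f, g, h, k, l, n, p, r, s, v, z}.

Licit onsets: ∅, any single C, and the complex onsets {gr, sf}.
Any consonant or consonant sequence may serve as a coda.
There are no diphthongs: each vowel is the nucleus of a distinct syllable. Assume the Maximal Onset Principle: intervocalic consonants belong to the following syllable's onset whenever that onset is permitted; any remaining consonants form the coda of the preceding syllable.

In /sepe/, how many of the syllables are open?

2

Vowels present: e, e; each is a nucleus, giving 2 syllables.
Between /e/ (V1) and /e/ (V2): just /p/ — single C goes to the following onset.
Result: se.pe.
Classifying each syllable: /se/ (open), /pe/ (open).
Open syllables: 2.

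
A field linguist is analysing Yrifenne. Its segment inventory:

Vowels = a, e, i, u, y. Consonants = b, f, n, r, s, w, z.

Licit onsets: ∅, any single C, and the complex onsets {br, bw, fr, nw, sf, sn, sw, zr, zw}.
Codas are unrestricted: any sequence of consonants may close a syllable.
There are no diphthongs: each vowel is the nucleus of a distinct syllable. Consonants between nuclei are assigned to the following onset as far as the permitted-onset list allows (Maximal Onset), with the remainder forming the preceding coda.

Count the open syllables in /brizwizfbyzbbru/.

The vowels are i, i, y, u — 4 nuclei, so 4 syllables.
/i…i/ gap (V1→V2): cluster /zw/ — /zw/ is itself a permitted onset, so the whole cluster goes right; preceding coda = ∅.
/i…y/ gap (V2→V3): cluster /zfb/ — the longest permitted-onset suffix is /b/; onset = /b/, preceding coda = /zf/.
/y…u/ gap (V3→V4): cluster /zbbr/ — the longest permitted-onset suffix is /br/; onset = /br/, preceding coda = /zb/.
So the parse is bri.zwizf.byzb.bru.
Classifying each syllable: /bri/ (open), /zwizf/ (closed), /byzb/ (closed), /bru/ (open).
Open syllables: 2.

2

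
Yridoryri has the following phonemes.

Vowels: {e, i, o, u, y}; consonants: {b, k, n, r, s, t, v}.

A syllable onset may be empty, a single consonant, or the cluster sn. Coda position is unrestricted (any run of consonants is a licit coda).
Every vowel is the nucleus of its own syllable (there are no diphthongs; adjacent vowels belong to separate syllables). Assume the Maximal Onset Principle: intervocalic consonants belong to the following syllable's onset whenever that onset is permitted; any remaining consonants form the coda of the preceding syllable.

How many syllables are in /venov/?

2

The vowels are e, o — 2 nuclei, so 2 syllables.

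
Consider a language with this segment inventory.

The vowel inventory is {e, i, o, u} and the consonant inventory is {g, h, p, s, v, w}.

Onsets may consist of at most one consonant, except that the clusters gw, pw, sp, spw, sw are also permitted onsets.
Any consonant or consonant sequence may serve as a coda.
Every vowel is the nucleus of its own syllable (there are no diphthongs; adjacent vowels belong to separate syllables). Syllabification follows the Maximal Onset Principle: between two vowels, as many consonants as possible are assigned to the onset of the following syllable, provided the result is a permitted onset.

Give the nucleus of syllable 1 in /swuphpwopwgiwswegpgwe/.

u

Vowels present: u, o, i, e, e; each is a nucleus, giving 5 syllables.
The first nucleus (vowel 1 from the left) is /u/.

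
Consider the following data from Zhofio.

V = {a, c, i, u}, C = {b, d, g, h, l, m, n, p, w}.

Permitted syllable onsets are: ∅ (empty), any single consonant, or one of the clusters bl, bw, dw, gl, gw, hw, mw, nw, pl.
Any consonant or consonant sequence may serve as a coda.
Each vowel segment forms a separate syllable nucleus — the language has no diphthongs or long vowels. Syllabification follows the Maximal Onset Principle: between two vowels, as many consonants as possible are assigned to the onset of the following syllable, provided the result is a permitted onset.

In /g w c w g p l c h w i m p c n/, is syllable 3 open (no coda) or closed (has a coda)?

closed

Vowels present: c, c, i, c; each is a nucleus, giving 4 syllables.
σ1/σ2 boundary: /wgpl/; trying suffixes from longest down, /pl/ is the first permitted one, so coda /wg/ | onset /pl/.
σ2/σ3 boundary: /hw/ — entire cluster is a permitted onset → onset /hw/, coda ∅.
σ3/σ4 boundary: cluster /mp/ — the longest permitted-onset suffix is /p/; onset = /p/, preceding coda = /m/.
Putting it together: gwcwg.plc.hwim.pcn.
Syllable 3 is /hwim/ with coda /m/, so it is closed.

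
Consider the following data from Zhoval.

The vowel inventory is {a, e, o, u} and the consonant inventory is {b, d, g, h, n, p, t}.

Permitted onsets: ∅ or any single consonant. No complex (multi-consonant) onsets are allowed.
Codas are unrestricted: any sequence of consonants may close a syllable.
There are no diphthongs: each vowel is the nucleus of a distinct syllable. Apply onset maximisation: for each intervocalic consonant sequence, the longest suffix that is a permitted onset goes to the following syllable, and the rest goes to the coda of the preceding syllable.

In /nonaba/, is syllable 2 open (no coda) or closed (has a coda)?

Vowels present: o, a, a; each is a nucleus, giving 3 syllables.
Between /o/ (V1) and /a/ (V2): /n/ → onset of the next syllable (single consonants are always licit onsets).
Between /a/ (V2) and /a/ (V3): just /b/ — single C goes to the following onset.
Result: no.na.ba.
Syllable 2 is /na/; it ends in its nucleus with no coda, so it is open.

open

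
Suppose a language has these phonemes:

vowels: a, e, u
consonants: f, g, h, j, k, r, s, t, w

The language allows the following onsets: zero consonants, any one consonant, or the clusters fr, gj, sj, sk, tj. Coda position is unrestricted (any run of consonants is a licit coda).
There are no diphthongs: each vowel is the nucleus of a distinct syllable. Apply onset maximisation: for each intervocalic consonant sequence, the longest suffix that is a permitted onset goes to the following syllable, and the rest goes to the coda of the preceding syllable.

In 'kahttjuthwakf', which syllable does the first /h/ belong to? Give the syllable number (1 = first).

1

Vowels present: a, u, a; each is a nucleus, giving 3 syllables.
σ1/σ2 boundary: cluster /httj/ — the longest permitted-onset suffix is /tj/; onset = /tj/, preceding coda = /ht/.
σ2/σ3 boundary: cluster /thw/ — the longest permitted-onset suffix is /w/; onset = /w/, preceding coda = /th/.
Result: kaht.tjuth.wakf.
The first /h/ is in the coda of syllable 1 (/kaht/).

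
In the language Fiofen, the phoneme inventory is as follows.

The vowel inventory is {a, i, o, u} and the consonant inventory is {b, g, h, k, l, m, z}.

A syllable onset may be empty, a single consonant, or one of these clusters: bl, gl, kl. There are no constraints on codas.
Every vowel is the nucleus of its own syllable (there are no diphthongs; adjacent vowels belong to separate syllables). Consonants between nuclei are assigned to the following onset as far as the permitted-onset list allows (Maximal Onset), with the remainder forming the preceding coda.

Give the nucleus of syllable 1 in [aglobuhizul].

Nuclei (vowels): a, o, u, i, u → 5 syllables.
The first nucleus (vowel 1 from the left) is /a/.

a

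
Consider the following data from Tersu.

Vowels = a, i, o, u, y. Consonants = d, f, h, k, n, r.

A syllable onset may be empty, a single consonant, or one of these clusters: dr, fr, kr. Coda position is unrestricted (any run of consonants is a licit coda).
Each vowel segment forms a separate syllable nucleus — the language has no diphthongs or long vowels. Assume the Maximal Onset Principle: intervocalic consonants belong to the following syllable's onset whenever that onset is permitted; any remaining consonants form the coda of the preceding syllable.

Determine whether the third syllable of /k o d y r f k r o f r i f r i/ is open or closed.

open

The vowels are o, y, o, i, i — 5 nuclei, so 5 syllables.
Between /o/ (V1) and /y/ (V2): just /d/ — single C goes to the following onset.
Between /y/ (V2) and /o/ (V3): /rfkr/ splits as /rf/ + /kr/ (/kr/ is the longest suffix that is a licit onset).
Between /o/ (V3) and /i/ (V4): cluster /fr/ — /fr/ is itself a permitted onset, so the whole cluster goes right; preceding coda = ∅.
Between /i/ (V4) and /i/ (V5): /fr/ — entire cluster is a permitted onset → onset /fr/, coda ∅.
So the parse is ko.dyrf.kro.fri.fri.
Syllable 3 is /kro/; it ends in its nucleus with no coda, so it is open.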